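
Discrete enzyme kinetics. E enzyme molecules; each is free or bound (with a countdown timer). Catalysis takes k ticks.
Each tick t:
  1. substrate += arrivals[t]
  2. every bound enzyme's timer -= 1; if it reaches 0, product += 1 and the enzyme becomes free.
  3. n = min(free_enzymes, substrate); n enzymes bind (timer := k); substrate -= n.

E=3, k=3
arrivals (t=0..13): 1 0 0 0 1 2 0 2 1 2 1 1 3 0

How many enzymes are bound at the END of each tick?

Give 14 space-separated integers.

Answer: 1 1 1 0 1 3 3 3 3 3 3 3 3 3

Derivation:
t=0: arr=1 -> substrate=0 bound=1 product=0
t=1: arr=0 -> substrate=0 bound=1 product=0
t=2: arr=0 -> substrate=0 bound=1 product=0
t=3: arr=0 -> substrate=0 bound=0 product=1
t=4: arr=1 -> substrate=0 bound=1 product=1
t=5: arr=2 -> substrate=0 bound=3 product=1
t=6: arr=0 -> substrate=0 bound=3 product=1
t=7: arr=2 -> substrate=1 bound=3 product=2
t=8: arr=1 -> substrate=0 bound=3 product=4
t=9: arr=2 -> substrate=2 bound=3 product=4
t=10: arr=1 -> substrate=2 bound=3 product=5
t=11: arr=1 -> substrate=1 bound=3 product=7
t=12: arr=3 -> substrate=4 bound=3 product=7
t=13: arr=0 -> substrate=3 bound=3 product=8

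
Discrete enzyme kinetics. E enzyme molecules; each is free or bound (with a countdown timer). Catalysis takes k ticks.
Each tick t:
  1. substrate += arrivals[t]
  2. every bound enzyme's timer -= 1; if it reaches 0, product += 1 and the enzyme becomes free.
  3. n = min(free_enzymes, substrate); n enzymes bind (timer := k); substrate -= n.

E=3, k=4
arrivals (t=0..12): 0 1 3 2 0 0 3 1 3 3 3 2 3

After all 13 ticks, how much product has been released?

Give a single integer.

Answer: 6

Derivation:
t=0: arr=0 -> substrate=0 bound=0 product=0
t=1: arr=1 -> substrate=0 bound=1 product=0
t=2: arr=3 -> substrate=1 bound=3 product=0
t=3: arr=2 -> substrate=3 bound=3 product=0
t=4: arr=0 -> substrate=3 bound=3 product=0
t=5: arr=0 -> substrate=2 bound=3 product=1
t=6: arr=3 -> substrate=3 bound=3 product=3
t=7: arr=1 -> substrate=4 bound=3 product=3
t=8: arr=3 -> substrate=7 bound=3 product=3
t=9: arr=3 -> substrate=9 bound=3 product=4
t=10: arr=3 -> substrate=10 bound=3 product=6
t=11: arr=2 -> substrate=12 bound=3 product=6
t=12: arr=3 -> substrate=15 bound=3 product=6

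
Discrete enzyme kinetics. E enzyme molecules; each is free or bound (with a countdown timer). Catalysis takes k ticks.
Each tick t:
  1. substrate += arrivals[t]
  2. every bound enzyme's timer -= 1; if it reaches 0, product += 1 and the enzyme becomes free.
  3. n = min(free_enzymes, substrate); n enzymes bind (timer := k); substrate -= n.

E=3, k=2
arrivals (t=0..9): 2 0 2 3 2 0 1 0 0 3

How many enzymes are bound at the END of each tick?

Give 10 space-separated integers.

Answer: 2 2 2 3 3 3 3 2 0 3

Derivation:
t=0: arr=2 -> substrate=0 bound=2 product=0
t=1: arr=0 -> substrate=0 bound=2 product=0
t=2: arr=2 -> substrate=0 bound=2 product=2
t=3: arr=3 -> substrate=2 bound=3 product=2
t=4: arr=2 -> substrate=2 bound=3 product=4
t=5: arr=0 -> substrate=1 bound=3 product=5
t=6: arr=1 -> substrate=0 bound=3 product=7
t=7: arr=0 -> substrate=0 bound=2 product=8
t=8: arr=0 -> substrate=0 bound=0 product=10
t=9: arr=3 -> substrate=0 bound=3 product=10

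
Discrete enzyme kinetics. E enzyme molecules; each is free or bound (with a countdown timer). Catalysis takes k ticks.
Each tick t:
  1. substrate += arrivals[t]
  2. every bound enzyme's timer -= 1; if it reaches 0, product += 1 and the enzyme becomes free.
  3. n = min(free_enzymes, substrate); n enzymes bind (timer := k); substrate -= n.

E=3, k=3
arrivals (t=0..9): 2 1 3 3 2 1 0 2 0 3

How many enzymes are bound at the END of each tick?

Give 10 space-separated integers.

Answer: 2 3 3 3 3 3 3 3 3 3

Derivation:
t=0: arr=2 -> substrate=0 bound=2 product=0
t=1: arr=1 -> substrate=0 bound=3 product=0
t=2: arr=3 -> substrate=3 bound=3 product=0
t=3: arr=3 -> substrate=4 bound=3 product=2
t=4: arr=2 -> substrate=5 bound=3 product=3
t=5: arr=1 -> substrate=6 bound=3 product=3
t=6: arr=0 -> substrate=4 bound=3 product=5
t=7: arr=2 -> substrate=5 bound=3 product=6
t=8: arr=0 -> substrate=5 bound=3 product=6
t=9: arr=3 -> substrate=6 bound=3 product=8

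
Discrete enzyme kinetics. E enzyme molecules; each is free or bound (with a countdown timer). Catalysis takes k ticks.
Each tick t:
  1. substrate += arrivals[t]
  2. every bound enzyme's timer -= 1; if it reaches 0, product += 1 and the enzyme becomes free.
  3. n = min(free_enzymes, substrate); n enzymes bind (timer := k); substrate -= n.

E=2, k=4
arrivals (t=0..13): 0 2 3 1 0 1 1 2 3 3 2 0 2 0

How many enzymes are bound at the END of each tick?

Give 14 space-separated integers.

t=0: arr=0 -> substrate=0 bound=0 product=0
t=1: arr=2 -> substrate=0 bound=2 product=0
t=2: arr=3 -> substrate=3 bound=2 product=0
t=3: arr=1 -> substrate=4 bound=2 product=0
t=4: arr=0 -> substrate=4 bound=2 product=0
t=5: arr=1 -> substrate=3 bound=2 product=2
t=6: arr=1 -> substrate=4 bound=2 product=2
t=7: arr=2 -> substrate=6 bound=2 product=2
t=8: arr=3 -> substrate=9 bound=2 product=2
t=9: arr=3 -> substrate=10 bound=2 product=4
t=10: arr=2 -> substrate=12 bound=2 product=4
t=11: arr=0 -> substrate=12 bound=2 product=4
t=12: arr=2 -> substrate=14 bound=2 product=4
t=13: arr=0 -> substrate=12 bound=2 product=6

Answer: 0 2 2 2 2 2 2 2 2 2 2 2 2 2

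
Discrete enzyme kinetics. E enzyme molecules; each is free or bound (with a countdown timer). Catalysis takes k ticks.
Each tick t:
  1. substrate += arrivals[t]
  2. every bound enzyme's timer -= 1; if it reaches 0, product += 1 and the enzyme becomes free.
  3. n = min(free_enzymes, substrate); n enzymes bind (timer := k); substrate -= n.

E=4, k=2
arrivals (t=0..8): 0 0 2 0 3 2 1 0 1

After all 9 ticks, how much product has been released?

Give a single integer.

t=0: arr=0 -> substrate=0 bound=0 product=0
t=1: arr=0 -> substrate=0 bound=0 product=0
t=2: arr=2 -> substrate=0 bound=2 product=0
t=3: arr=0 -> substrate=0 bound=2 product=0
t=4: arr=3 -> substrate=0 bound=3 product=2
t=5: arr=2 -> substrate=1 bound=4 product=2
t=6: arr=1 -> substrate=0 bound=3 product=5
t=7: arr=0 -> substrate=0 bound=2 product=6
t=8: arr=1 -> substrate=0 bound=1 product=8

Answer: 8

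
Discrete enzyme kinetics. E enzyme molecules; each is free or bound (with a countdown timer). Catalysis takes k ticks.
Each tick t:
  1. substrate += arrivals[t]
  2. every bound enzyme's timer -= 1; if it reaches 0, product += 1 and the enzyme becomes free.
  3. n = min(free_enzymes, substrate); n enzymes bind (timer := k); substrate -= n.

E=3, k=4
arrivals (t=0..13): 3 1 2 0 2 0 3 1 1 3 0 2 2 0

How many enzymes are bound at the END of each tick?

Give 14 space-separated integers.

t=0: arr=3 -> substrate=0 bound=3 product=0
t=1: arr=1 -> substrate=1 bound=3 product=0
t=2: arr=2 -> substrate=3 bound=3 product=0
t=3: arr=0 -> substrate=3 bound=3 product=0
t=4: arr=2 -> substrate=2 bound=3 product=3
t=5: arr=0 -> substrate=2 bound=3 product=3
t=6: arr=3 -> substrate=5 bound=3 product=3
t=7: arr=1 -> substrate=6 bound=3 product=3
t=8: arr=1 -> substrate=4 bound=3 product=6
t=9: arr=3 -> substrate=7 bound=3 product=6
t=10: arr=0 -> substrate=7 bound=3 product=6
t=11: arr=2 -> substrate=9 bound=3 product=6
t=12: arr=2 -> substrate=8 bound=3 product=9
t=13: arr=0 -> substrate=8 bound=3 product=9

Answer: 3 3 3 3 3 3 3 3 3 3 3 3 3 3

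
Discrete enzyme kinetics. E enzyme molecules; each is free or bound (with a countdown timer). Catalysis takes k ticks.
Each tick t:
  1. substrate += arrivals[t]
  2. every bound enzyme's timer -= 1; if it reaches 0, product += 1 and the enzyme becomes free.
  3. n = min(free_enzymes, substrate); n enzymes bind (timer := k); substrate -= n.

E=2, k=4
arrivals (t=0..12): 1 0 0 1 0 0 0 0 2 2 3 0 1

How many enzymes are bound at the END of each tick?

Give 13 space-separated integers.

t=0: arr=1 -> substrate=0 bound=1 product=0
t=1: arr=0 -> substrate=0 bound=1 product=0
t=2: arr=0 -> substrate=0 bound=1 product=0
t=3: arr=1 -> substrate=0 bound=2 product=0
t=4: arr=0 -> substrate=0 bound=1 product=1
t=5: arr=0 -> substrate=0 bound=1 product=1
t=6: arr=0 -> substrate=0 bound=1 product=1
t=7: arr=0 -> substrate=0 bound=0 product=2
t=8: arr=2 -> substrate=0 bound=2 product=2
t=9: arr=2 -> substrate=2 bound=2 product=2
t=10: arr=3 -> substrate=5 bound=2 product=2
t=11: arr=0 -> substrate=5 bound=2 product=2
t=12: arr=1 -> substrate=4 bound=2 product=4

Answer: 1 1 1 2 1 1 1 0 2 2 2 2 2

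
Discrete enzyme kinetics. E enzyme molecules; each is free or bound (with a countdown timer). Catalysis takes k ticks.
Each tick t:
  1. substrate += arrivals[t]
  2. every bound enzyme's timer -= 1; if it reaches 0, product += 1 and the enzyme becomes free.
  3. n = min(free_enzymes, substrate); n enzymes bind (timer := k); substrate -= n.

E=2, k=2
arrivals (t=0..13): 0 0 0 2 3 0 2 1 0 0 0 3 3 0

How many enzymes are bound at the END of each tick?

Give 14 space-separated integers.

Answer: 0 0 0 2 2 2 2 2 2 2 2 2 2 2

Derivation:
t=0: arr=0 -> substrate=0 bound=0 product=0
t=1: arr=0 -> substrate=0 bound=0 product=0
t=2: arr=0 -> substrate=0 bound=0 product=0
t=3: arr=2 -> substrate=0 bound=2 product=0
t=4: arr=3 -> substrate=3 bound=2 product=0
t=5: arr=0 -> substrate=1 bound=2 product=2
t=6: arr=2 -> substrate=3 bound=2 product=2
t=7: arr=1 -> substrate=2 bound=2 product=4
t=8: arr=0 -> substrate=2 bound=2 product=4
t=9: arr=0 -> substrate=0 bound=2 product=6
t=10: arr=0 -> substrate=0 bound=2 product=6
t=11: arr=3 -> substrate=1 bound=2 product=8
t=12: arr=3 -> substrate=4 bound=2 product=8
t=13: arr=0 -> substrate=2 bound=2 product=10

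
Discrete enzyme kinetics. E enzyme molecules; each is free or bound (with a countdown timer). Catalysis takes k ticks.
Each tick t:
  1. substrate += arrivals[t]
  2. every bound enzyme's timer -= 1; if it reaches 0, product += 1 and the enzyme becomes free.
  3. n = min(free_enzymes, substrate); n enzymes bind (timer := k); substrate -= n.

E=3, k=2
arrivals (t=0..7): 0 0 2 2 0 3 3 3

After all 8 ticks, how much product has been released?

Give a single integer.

Answer: 6

Derivation:
t=0: arr=0 -> substrate=0 bound=0 product=0
t=1: arr=0 -> substrate=0 bound=0 product=0
t=2: arr=2 -> substrate=0 bound=2 product=0
t=3: arr=2 -> substrate=1 bound=3 product=0
t=4: arr=0 -> substrate=0 bound=2 product=2
t=5: arr=3 -> substrate=1 bound=3 product=3
t=6: arr=3 -> substrate=3 bound=3 product=4
t=7: arr=3 -> substrate=4 bound=3 product=6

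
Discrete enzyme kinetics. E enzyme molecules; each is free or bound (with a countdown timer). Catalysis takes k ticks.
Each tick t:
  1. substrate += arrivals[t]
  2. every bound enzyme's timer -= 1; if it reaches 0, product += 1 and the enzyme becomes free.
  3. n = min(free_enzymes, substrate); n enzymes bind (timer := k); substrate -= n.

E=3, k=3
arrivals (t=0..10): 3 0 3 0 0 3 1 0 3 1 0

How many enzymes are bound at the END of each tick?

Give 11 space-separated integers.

Answer: 3 3 3 3 3 3 3 3 3 3 3

Derivation:
t=0: arr=3 -> substrate=0 bound=3 product=0
t=1: arr=0 -> substrate=0 bound=3 product=0
t=2: arr=3 -> substrate=3 bound=3 product=0
t=3: arr=0 -> substrate=0 bound=3 product=3
t=4: arr=0 -> substrate=0 bound=3 product=3
t=5: arr=3 -> substrate=3 bound=3 product=3
t=6: arr=1 -> substrate=1 bound=3 product=6
t=7: arr=0 -> substrate=1 bound=3 product=6
t=8: arr=3 -> substrate=4 bound=3 product=6
t=9: arr=1 -> substrate=2 bound=3 product=9
t=10: arr=0 -> substrate=2 bound=3 product=9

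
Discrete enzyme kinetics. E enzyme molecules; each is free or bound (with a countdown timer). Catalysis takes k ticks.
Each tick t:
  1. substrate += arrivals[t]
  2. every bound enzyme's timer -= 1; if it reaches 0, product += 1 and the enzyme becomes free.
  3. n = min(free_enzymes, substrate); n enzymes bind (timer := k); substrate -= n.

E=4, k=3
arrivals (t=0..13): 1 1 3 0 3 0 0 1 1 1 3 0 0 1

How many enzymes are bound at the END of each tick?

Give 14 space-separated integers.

t=0: arr=1 -> substrate=0 bound=1 product=0
t=1: arr=1 -> substrate=0 bound=2 product=0
t=2: arr=3 -> substrate=1 bound=4 product=0
t=3: arr=0 -> substrate=0 bound=4 product=1
t=4: arr=3 -> substrate=2 bound=4 product=2
t=5: arr=0 -> substrate=0 bound=4 product=4
t=6: arr=0 -> substrate=0 bound=3 product=5
t=7: arr=1 -> substrate=0 bound=3 product=6
t=8: arr=1 -> substrate=0 bound=2 product=8
t=9: arr=1 -> substrate=0 bound=3 product=8
t=10: arr=3 -> substrate=1 bound=4 product=9
t=11: arr=0 -> substrate=0 bound=4 product=10
t=12: arr=0 -> substrate=0 bound=3 product=11
t=13: arr=1 -> substrate=0 bound=2 product=13

Answer: 1 2 4 4 4 4 3 3 2 3 4 4 3 2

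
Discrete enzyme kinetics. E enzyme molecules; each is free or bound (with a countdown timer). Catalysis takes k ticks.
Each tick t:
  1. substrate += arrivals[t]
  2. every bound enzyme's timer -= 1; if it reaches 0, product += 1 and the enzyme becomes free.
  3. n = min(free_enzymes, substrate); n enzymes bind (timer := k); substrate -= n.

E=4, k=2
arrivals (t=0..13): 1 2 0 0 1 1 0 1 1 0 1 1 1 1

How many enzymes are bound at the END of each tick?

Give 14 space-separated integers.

Answer: 1 3 2 0 1 2 1 1 2 1 1 2 2 2

Derivation:
t=0: arr=1 -> substrate=0 bound=1 product=0
t=1: arr=2 -> substrate=0 bound=3 product=0
t=2: arr=0 -> substrate=0 bound=2 product=1
t=3: arr=0 -> substrate=0 bound=0 product=3
t=4: arr=1 -> substrate=0 bound=1 product=3
t=5: arr=1 -> substrate=0 bound=2 product=3
t=6: arr=0 -> substrate=0 bound=1 product=4
t=7: arr=1 -> substrate=0 bound=1 product=5
t=8: arr=1 -> substrate=0 bound=2 product=5
t=9: arr=0 -> substrate=0 bound=1 product=6
t=10: arr=1 -> substrate=0 bound=1 product=7
t=11: arr=1 -> substrate=0 bound=2 product=7
t=12: arr=1 -> substrate=0 bound=2 product=8
t=13: arr=1 -> substrate=0 bound=2 product=9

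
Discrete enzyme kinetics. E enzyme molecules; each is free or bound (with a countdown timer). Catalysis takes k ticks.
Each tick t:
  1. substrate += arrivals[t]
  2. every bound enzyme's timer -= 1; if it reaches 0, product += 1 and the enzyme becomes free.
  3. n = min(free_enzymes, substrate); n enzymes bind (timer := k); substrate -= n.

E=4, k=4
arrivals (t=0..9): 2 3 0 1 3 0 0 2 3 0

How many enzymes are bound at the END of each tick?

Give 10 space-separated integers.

t=0: arr=2 -> substrate=0 bound=2 product=0
t=1: arr=3 -> substrate=1 bound=4 product=0
t=2: arr=0 -> substrate=1 bound=4 product=0
t=3: arr=1 -> substrate=2 bound=4 product=0
t=4: arr=3 -> substrate=3 bound=4 product=2
t=5: arr=0 -> substrate=1 bound=4 product=4
t=6: arr=0 -> substrate=1 bound=4 product=4
t=7: arr=2 -> substrate=3 bound=4 product=4
t=8: arr=3 -> substrate=4 bound=4 product=6
t=9: arr=0 -> substrate=2 bound=4 product=8

Answer: 2 4 4 4 4 4 4 4 4 4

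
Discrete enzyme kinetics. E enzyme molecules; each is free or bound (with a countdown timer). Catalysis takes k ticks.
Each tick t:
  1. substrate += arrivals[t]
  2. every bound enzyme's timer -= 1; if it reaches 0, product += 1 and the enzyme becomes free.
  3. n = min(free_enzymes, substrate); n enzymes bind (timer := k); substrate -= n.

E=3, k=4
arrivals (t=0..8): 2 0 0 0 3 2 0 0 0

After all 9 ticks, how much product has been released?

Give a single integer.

t=0: arr=2 -> substrate=0 bound=2 product=0
t=1: arr=0 -> substrate=0 bound=2 product=0
t=2: arr=0 -> substrate=0 bound=2 product=0
t=3: arr=0 -> substrate=0 bound=2 product=0
t=4: arr=3 -> substrate=0 bound=3 product=2
t=5: arr=2 -> substrate=2 bound=3 product=2
t=6: arr=0 -> substrate=2 bound=3 product=2
t=7: arr=0 -> substrate=2 bound=3 product=2
t=8: arr=0 -> substrate=0 bound=2 product=5

Answer: 5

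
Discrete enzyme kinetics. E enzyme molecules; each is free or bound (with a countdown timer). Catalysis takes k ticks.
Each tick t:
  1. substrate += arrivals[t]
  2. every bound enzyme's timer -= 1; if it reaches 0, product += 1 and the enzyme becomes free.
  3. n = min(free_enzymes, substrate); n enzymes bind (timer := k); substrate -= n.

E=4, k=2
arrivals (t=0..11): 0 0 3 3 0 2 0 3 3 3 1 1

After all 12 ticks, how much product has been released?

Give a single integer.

t=0: arr=0 -> substrate=0 bound=0 product=0
t=1: arr=0 -> substrate=0 bound=0 product=0
t=2: arr=3 -> substrate=0 bound=3 product=0
t=3: arr=3 -> substrate=2 bound=4 product=0
t=4: arr=0 -> substrate=0 bound=3 product=3
t=5: arr=2 -> substrate=0 bound=4 product=4
t=6: arr=0 -> substrate=0 bound=2 product=6
t=7: arr=3 -> substrate=0 bound=3 product=8
t=8: arr=3 -> substrate=2 bound=4 product=8
t=9: arr=3 -> substrate=2 bound=4 product=11
t=10: arr=1 -> substrate=2 bound=4 product=12
t=11: arr=1 -> substrate=0 bound=4 product=15

Answer: 15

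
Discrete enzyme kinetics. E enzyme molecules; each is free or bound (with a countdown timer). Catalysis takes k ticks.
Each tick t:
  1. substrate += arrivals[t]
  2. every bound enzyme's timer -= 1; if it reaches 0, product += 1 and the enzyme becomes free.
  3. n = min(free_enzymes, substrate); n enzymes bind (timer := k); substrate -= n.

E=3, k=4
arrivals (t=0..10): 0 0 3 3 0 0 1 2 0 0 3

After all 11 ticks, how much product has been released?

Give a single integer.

t=0: arr=0 -> substrate=0 bound=0 product=0
t=1: arr=0 -> substrate=0 bound=0 product=0
t=2: arr=3 -> substrate=0 bound=3 product=0
t=3: arr=3 -> substrate=3 bound=3 product=0
t=4: arr=0 -> substrate=3 bound=3 product=0
t=5: arr=0 -> substrate=3 bound=3 product=0
t=6: arr=1 -> substrate=1 bound=3 product=3
t=7: arr=2 -> substrate=3 bound=3 product=3
t=8: arr=0 -> substrate=3 bound=3 product=3
t=9: arr=0 -> substrate=3 bound=3 product=3
t=10: arr=3 -> substrate=3 bound=3 product=6

Answer: 6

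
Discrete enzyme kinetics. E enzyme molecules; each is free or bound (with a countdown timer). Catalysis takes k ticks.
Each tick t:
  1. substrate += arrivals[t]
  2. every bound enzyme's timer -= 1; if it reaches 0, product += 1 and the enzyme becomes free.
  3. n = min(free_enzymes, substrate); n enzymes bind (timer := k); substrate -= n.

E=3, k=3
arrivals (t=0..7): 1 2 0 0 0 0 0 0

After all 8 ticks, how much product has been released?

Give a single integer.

t=0: arr=1 -> substrate=0 bound=1 product=0
t=1: arr=2 -> substrate=0 bound=3 product=0
t=2: arr=0 -> substrate=0 bound=3 product=0
t=3: arr=0 -> substrate=0 bound=2 product=1
t=4: arr=0 -> substrate=0 bound=0 product=3
t=5: arr=0 -> substrate=0 bound=0 product=3
t=6: arr=0 -> substrate=0 bound=0 product=3
t=7: arr=0 -> substrate=0 bound=0 product=3

Answer: 3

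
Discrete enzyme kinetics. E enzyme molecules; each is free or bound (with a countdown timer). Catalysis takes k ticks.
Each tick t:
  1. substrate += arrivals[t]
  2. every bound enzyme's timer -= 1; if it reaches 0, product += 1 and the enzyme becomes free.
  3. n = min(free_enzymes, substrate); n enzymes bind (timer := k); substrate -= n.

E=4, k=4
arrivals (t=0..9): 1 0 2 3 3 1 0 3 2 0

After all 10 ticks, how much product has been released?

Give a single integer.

t=0: arr=1 -> substrate=0 bound=1 product=0
t=1: arr=0 -> substrate=0 bound=1 product=0
t=2: arr=2 -> substrate=0 bound=3 product=0
t=3: arr=3 -> substrate=2 bound=4 product=0
t=4: arr=3 -> substrate=4 bound=4 product=1
t=5: arr=1 -> substrate=5 bound=4 product=1
t=6: arr=0 -> substrate=3 bound=4 product=3
t=7: arr=3 -> substrate=5 bound=4 product=4
t=8: arr=2 -> substrate=6 bound=4 product=5
t=9: arr=0 -> substrate=6 bound=4 product=5

Answer: 5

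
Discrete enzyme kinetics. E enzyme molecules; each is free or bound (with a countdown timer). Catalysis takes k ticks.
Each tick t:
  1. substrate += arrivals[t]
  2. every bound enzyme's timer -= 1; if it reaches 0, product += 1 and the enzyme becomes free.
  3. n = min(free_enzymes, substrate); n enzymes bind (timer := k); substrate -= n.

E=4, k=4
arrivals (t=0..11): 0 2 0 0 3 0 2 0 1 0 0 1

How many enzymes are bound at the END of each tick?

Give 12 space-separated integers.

Answer: 0 2 2 2 4 3 4 4 4 3 2 3

Derivation:
t=0: arr=0 -> substrate=0 bound=0 product=0
t=1: arr=2 -> substrate=0 bound=2 product=0
t=2: arr=0 -> substrate=0 bound=2 product=0
t=3: arr=0 -> substrate=0 bound=2 product=0
t=4: arr=3 -> substrate=1 bound=4 product=0
t=5: arr=0 -> substrate=0 bound=3 product=2
t=6: arr=2 -> substrate=1 bound=4 product=2
t=7: arr=0 -> substrate=1 bound=4 product=2
t=8: arr=1 -> substrate=0 bound=4 product=4
t=9: arr=0 -> substrate=0 bound=3 product=5
t=10: arr=0 -> substrate=0 bound=2 product=6
t=11: arr=1 -> substrate=0 bound=3 product=6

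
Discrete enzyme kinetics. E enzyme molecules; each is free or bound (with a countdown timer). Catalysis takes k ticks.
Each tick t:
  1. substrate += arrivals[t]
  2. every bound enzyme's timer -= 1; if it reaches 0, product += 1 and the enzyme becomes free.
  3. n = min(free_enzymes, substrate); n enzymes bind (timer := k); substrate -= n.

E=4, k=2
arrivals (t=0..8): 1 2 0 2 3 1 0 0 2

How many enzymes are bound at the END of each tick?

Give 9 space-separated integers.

t=0: arr=1 -> substrate=0 bound=1 product=0
t=1: arr=2 -> substrate=0 bound=3 product=0
t=2: arr=0 -> substrate=0 bound=2 product=1
t=3: arr=2 -> substrate=0 bound=2 product=3
t=4: arr=3 -> substrate=1 bound=4 product=3
t=5: arr=1 -> substrate=0 bound=4 product=5
t=6: arr=0 -> substrate=0 bound=2 product=7
t=7: arr=0 -> substrate=0 bound=0 product=9
t=8: arr=2 -> substrate=0 bound=2 product=9

Answer: 1 3 2 2 4 4 2 0 2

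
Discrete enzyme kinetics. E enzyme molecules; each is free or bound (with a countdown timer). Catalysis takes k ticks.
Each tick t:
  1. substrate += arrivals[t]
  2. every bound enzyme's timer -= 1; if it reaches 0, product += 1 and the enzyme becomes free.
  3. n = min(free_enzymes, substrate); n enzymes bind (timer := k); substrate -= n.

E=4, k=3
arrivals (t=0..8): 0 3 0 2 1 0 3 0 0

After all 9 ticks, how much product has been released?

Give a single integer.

t=0: arr=0 -> substrate=0 bound=0 product=0
t=1: arr=3 -> substrate=0 bound=3 product=0
t=2: arr=0 -> substrate=0 bound=3 product=0
t=3: arr=2 -> substrate=1 bound=4 product=0
t=4: arr=1 -> substrate=0 bound=3 product=3
t=5: arr=0 -> substrate=0 bound=3 product=3
t=6: arr=3 -> substrate=1 bound=4 product=4
t=7: arr=0 -> substrate=0 bound=3 product=6
t=8: arr=0 -> substrate=0 bound=3 product=6

Answer: 6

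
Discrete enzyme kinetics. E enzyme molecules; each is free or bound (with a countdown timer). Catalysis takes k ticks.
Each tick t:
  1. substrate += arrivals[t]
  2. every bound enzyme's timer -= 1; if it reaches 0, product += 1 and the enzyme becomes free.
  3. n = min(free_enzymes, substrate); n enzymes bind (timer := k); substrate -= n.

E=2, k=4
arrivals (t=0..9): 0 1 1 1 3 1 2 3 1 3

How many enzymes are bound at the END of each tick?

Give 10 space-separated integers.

Answer: 0 1 2 2 2 2 2 2 2 2

Derivation:
t=0: arr=0 -> substrate=0 bound=0 product=0
t=1: arr=1 -> substrate=0 bound=1 product=0
t=2: arr=1 -> substrate=0 bound=2 product=0
t=3: arr=1 -> substrate=1 bound=2 product=0
t=4: arr=3 -> substrate=4 bound=2 product=0
t=5: arr=1 -> substrate=4 bound=2 product=1
t=6: arr=2 -> substrate=5 bound=2 product=2
t=7: arr=3 -> substrate=8 bound=2 product=2
t=8: arr=1 -> substrate=9 bound=2 product=2
t=9: arr=3 -> substrate=11 bound=2 product=3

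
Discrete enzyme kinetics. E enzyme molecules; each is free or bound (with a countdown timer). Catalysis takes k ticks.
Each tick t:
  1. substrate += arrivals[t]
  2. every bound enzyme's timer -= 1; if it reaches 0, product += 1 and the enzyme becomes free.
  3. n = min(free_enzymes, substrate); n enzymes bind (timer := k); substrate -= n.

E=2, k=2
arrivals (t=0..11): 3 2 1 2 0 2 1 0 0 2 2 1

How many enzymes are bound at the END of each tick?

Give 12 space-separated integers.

Answer: 2 2 2 2 2 2 2 2 2 2 2 2

Derivation:
t=0: arr=3 -> substrate=1 bound=2 product=0
t=1: arr=2 -> substrate=3 bound=2 product=0
t=2: arr=1 -> substrate=2 bound=2 product=2
t=3: arr=2 -> substrate=4 bound=2 product=2
t=4: arr=0 -> substrate=2 bound=2 product=4
t=5: arr=2 -> substrate=4 bound=2 product=4
t=6: arr=1 -> substrate=3 bound=2 product=6
t=7: arr=0 -> substrate=3 bound=2 product=6
t=8: arr=0 -> substrate=1 bound=2 product=8
t=9: arr=2 -> substrate=3 bound=2 product=8
t=10: arr=2 -> substrate=3 bound=2 product=10
t=11: arr=1 -> substrate=4 bound=2 product=10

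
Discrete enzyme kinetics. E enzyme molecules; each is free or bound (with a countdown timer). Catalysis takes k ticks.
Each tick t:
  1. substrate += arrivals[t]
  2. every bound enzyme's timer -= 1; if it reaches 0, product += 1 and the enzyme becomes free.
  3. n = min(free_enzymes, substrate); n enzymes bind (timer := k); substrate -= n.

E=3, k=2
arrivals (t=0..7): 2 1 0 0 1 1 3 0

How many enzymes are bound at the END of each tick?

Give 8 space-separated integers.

Answer: 2 3 1 0 1 2 3 3

Derivation:
t=0: arr=2 -> substrate=0 bound=2 product=0
t=1: arr=1 -> substrate=0 bound=3 product=0
t=2: arr=0 -> substrate=0 bound=1 product=2
t=3: arr=0 -> substrate=0 bound=0 product=3
t=4: arr=1 -> substrate=0 bound=1 product=3
t=5: arr=1 -> substrate=0 bound=2 product=3
t=6: arr=3 -> substrate=1 bound=3 product=4
t=7: arr=0 -> substrate=0 bound=3 product=5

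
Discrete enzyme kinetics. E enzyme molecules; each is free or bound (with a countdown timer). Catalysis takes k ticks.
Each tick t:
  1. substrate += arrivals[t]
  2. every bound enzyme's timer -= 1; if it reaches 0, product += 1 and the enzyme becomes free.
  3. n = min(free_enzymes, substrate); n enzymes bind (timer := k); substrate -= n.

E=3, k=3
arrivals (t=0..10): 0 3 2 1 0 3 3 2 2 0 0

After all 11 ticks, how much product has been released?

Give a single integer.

t=0: arr=0 -> substrate=0 bound=0 product=0
t=1: arr=3 -> substrate=0 bound=3 product=0
t=2: arr=2 -> substrate=2 bound=3 product=0
t=3: arr=1 -> substrate=3 bound=3 product=0
t=4: arr=0 -> substrate=0 bound=3 product=3
t=5: arr=3 -> substrate=3 bound=3 product=3
t=6: arr=3 -> substrate=6 bound=3 product=3
t=7: arr=2 -> substrate=5 bound=3 product=6
t=8: arr=2 -> substrate=7 bound=3 product=6
t=9: arr=0 -> substrate=7 bound=3 product=6
t=10: arr=0 -> substrate=4 bound=3 product=9

Answer: 9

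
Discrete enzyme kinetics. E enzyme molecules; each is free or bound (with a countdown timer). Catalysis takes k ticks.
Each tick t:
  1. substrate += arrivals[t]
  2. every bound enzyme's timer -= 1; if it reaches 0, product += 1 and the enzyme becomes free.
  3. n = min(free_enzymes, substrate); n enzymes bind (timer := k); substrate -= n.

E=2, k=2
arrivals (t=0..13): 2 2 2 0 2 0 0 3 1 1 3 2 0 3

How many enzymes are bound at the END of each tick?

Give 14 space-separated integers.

Answer: 2 2 2 2 2 2 2 2 2 2 2 2 2 2

Derivation:
t=0: arr=2 -> substrate=0 bound=2 product=0
t=1: arr=2 -> substrate=2 bound=2 product=0
t=2: arr=2 -> substrate=2 bound=2 product=2
t=3: arr=0 -> substrate=2 bound=2 product=2
t=4: arr=2 -> substrate=2 bound=2 product=4
t=5: arr=0 -> substrate=2 bound=2 product=4
t=6: arr=0 -> substrate=0 bound=2 product=6
t=7: arr=3 -> substrate=3 bound=2 product=6
t=8: arr=1 -> substrate=2 bound=2 product=8
t=9: arr=1 -> substrate=3 bound=2 product=8
t=10: arr=3 -> substrate=4 bound=2 product=10
t=11: arr=2 -> substrate=6 bound=2 product=10
t=12: arr=0 -> substrate=4 bound=2 product=12
t=13: arr=3 -> substrate=7 bound=2 product=12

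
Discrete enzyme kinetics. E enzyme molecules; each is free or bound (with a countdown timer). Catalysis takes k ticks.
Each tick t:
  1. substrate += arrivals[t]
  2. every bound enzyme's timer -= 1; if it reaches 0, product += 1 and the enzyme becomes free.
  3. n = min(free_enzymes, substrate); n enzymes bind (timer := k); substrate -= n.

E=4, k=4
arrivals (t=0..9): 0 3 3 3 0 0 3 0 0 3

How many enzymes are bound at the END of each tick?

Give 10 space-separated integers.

t=0: arr=0 -> substrate=0 bound=0 product=0
t=1: arr=3 -> substrate=0 bound=3 product=0
t=2: arr=3 -> substrate=2 bound=4 product=0
t=3: arr=3 -> substrate=5 bound=4 product=0
t=4: arr=0 -> substrate=5 bound=4 product=0
t=5: arr=0 -> substrate=2 bound=4 product=3
t=6: arr=3 -> substrate=4 bound=4 product=4
t=7: arr=0 -> substrate=4 bound=4 product=4
t=8: arr=0 -> substrate=4 bound=4 product=4
t=9: arr=3 -> substrate=4 bound=4 product=7

Answer: 0 3 4 4 4 4 4 4 4 4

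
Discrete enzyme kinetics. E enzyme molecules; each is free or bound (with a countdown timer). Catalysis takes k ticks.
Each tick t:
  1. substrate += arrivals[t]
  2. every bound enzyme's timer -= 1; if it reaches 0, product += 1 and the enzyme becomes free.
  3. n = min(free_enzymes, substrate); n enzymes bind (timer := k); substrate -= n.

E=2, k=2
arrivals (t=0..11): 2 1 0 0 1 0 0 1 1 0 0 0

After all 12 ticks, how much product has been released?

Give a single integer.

t=0: arr=2 -> substrate=0 bound=2 product=0
t=1: arr=1 -> substrate=1 bound=2 product=0
t=2: arr=0 -> substrate=0 bound=1 product=2
t=3: arr=0 -> substrate=0 bound=1 product=2
t=4: arr=1 -> substrate=0 bound=1 product=3
t=5: arr=0 -> substrate=0 bound=1 product=3
t=6: arr=0 -> substrate=0 bound=0 product=4
t=7: arr=1 -> substrate=0 bound=1 product=4
t=8: arr=1 -> substrate=0 bound=2 product=4
t=9: arr=0 -> substrate=0 bound=1 product=5
t=10: arr=0 -> substrate=0 bound=0 product=6
t=11: arr=0 -> substrate=0 bound=0 product=6

Answer: 6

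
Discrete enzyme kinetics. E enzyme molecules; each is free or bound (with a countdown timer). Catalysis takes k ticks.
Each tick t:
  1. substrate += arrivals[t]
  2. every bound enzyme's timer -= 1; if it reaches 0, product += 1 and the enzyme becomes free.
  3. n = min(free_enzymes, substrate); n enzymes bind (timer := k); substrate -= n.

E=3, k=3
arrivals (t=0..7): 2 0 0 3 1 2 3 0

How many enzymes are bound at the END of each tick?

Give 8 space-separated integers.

t=0: arr=2 -> substrate=0 bound=2 product=0
t=1: arr=0 -> substrate=0 bound=2 product=0
t=2: arr=0 -> substrate=0 bound=2 product=0
t=3: arr=3 -> substrate=0 bound=3 product=2
t=4: arr=1 -> substrate=1 bound=3 product=2
t=5: arr=2 -> substrate=3 bound=3 product=2
t=6: arr=3 -> substrate=3 bound=3 product=5
t=7: arr=0 -> substrate=3 bound=3 product=5

Answer: 2 2 2 3 3 3 3 3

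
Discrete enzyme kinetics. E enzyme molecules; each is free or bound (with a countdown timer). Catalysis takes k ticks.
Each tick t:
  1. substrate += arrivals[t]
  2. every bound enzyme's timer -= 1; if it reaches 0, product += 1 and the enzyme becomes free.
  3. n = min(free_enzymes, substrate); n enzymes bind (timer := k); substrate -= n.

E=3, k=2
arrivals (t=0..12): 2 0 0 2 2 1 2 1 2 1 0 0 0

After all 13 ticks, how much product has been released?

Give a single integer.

Answer: 13

Derivation:
t=0: arr=2 -> substrate=0 bound=2 product=0
t=1: arr=0 -> substrate=0 bound=2 product=0
t=2: arr=0 -> substrate=0 bound=0 product=2
t=3: arr=2 -> substrate=0 bound=2 product=2
t=4: arr=2 -> substrate=1 bound=3 product=2
t=5: arr=1 -> substrate=0 bound=3 product=4
t=6: arr=2 -> substrate=1 bound=3 product=5
t=7: arr=1 -> substrate=0 bound=3 product=7
t=8: arr=2 -> substrate=1 bound=3 product=8
t=9: arr=1 -> substrate=0 bound=3 product=10
t=10: arr=0 -> substrate=0 bound=2 product=11
t=11: arr=0 -> substrate=0 bound=0 product=13
t=12: arr=0 -> substrate=0 bound=0 product=13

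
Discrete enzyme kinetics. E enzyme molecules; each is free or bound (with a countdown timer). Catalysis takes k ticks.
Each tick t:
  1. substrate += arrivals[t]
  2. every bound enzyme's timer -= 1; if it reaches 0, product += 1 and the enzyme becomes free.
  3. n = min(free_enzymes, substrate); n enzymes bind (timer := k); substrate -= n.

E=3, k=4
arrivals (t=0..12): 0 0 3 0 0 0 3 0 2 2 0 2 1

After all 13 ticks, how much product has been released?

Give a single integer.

Answer: 6

Derivation:
t=0: arr=0 -> substrate=0 bound=0 product=0
t=1: arr=0 -> substrate=0 bound=0 product=0
t=2: arr=3 -> substrate=0 bound=3 product=0
t=3: arr=0 -> substrate=0 bound=3 product=0
t=4: arr=0 -> substrate=0 bound=3 product=0
t=5: arr=0 -> substrate=0 bound=3 product=0
t=6: arr=3 -> substrate=0 bound=3 product=3
t=7: arr=0 -> substrate=0 bound=3 product=3
t=8: arr=2 -> substrate=2 bound=3 product=3
t=9: arr=2 -> substrate=4 bound=3 product=3
t=10: arr=0 -> substrate=1 bound=3 product=6
t=11: arr=2 -> substrate=3 bound=3 product=6
t=12: arr=1 -> substrate=4 bound=3 product=6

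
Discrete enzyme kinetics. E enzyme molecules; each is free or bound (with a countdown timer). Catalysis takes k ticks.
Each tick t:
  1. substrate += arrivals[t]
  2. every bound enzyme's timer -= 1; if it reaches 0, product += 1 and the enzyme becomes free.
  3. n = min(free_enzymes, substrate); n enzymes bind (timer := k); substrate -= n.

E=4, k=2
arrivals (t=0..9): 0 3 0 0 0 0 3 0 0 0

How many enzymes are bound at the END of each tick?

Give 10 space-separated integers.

Answer: 0 3 3 0 0 0 3 3 0 0

Derivation:
t=0: arr=0 -> substrate=0 bound=0 product=0
t=1: arr=3 -> substrate=0 bound=3 product=0
t=2: arr=0 -> substrate=0 bound=3 product=0
t=3: arr=0 -> substrate=0 bound=0 product=3
t=4: arr=0 -> substrate=0 bound=0 product=3
t=5: arr=0 -> substrate=0 bound=0 product=3
t=6: arr=3 -> substrate=0 bound=3 product=3
t=7: arr=0 -> substrate=0 bound=3 product=3
t=8: arr=0 -> substrate=0 bound=0 product=6
t=9: arr=0 -> substrate=0 bound=0 product=6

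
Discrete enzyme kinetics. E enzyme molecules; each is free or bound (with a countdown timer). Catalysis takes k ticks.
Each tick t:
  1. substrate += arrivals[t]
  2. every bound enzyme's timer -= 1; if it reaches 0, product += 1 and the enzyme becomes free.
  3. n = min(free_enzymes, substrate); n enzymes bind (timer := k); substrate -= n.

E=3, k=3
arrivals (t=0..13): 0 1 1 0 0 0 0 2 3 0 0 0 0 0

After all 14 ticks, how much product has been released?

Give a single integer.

Answer: 7

Derivation:
t=0: arr=0 -> substrate=0 bound=0 product=0
t=1: arr=1 -> substrate=0 bound=1 product=0
t=2: arr=1 -> substrate=0 bound=2 product=0
t=3: arr=0 -> substrate=0 bound=2 product=0
t=4: arr=0 -> substrate=0 bound=1 product=1
t=5: arr=0 -> substrate=0 bound=0 product=2
t=6: arr=0 -> substrate=0 bound=0 product=2
t=7: arr=2 -> substrate=0 bound=2 product=2
t=8: arr=3 -> substrate=2 bound=3 product=2
t=9: arr=0 -> substrate=2 bound=3 product=2
t=10: arr=0 -> substrate=0 bound=3 product=4
t=11: arr=0 -> substrate=0 bound=2 product=5
t=12: arr=0 -> substrate=0 bound=2 product=5
t=13: arr=0 -> substrate=0 bound=0 product=7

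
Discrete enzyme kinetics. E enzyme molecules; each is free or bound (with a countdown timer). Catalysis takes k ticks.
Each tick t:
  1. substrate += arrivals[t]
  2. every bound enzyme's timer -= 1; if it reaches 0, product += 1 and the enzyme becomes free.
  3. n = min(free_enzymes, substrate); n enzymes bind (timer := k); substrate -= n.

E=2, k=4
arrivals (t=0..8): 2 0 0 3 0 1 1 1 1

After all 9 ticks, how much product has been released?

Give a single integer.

t=0: arr=2 -> substrate=0 bound=2 product=0
t=1: arr=0 -> substrate=0 bound=2 product=0
t=2: arr=0 -> substrate=0 bound=2 product=0
t=3: arr=3 -> substrate=3 bound=2 product=0
t=4: arr=0 -> substrate=1 bound=2 product=2
t=5: arr=1 -> substrate=2 bound=2 product=2
t=6: arr=1 -> substrate=3 bound=2 product=2
t=7: arr=1 -> substrate=4 bound=2 product=2
t=8: arr=1 -> substrate=3 bound=2 product=4

Answer: 4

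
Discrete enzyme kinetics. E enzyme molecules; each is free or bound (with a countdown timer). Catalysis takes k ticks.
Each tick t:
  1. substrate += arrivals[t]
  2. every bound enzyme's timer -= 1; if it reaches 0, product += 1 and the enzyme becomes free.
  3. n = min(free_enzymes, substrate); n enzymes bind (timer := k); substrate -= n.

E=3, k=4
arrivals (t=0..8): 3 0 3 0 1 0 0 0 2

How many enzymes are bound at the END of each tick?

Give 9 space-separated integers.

Answer: 3 3 3 3 3 3 3 3 3

Derivation:
t=0: arr=3 -> substrate=0 bound=3 product=0
t=1: arr=0 -> substrate=0 bound=3 product=0
t=2: arr=3 -> substrate=3 bound=3 product=0
t=3: arr=0 -> substrate=3 bound=3 product=0
t=4: arr=1 -> substrate=1 bound=3 product=3
t=5: arr=0 -> substrate=1 bound=3 product=3
t=6: arr=0 -> substrate=1 bound=3 product=3
t=7: arr=0 -> substrate=1 bound=3 product=3
t=8: arr=2 -> substrate=0 bound=3 product=6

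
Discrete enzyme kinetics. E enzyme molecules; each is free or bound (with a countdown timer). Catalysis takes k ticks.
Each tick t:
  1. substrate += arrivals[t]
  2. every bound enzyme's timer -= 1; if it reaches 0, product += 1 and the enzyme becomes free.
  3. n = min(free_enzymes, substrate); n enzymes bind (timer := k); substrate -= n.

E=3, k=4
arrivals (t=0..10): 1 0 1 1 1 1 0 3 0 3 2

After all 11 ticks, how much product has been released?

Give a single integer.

Answer: 5

Derivation:
t=0: arr=1 -> substrate=0 bound=1 product=0
t=1: arr=0 -> substrate=0 bound=1 product=0
t=2: arr=1 -> substrate=0 bound=2 product=0
t=3: arr=1 -> substrate=0 bound=3 product=0
t=4: arr=1 -> substrate=0 bound=3 product=1
t=5: arr=1 -> substrate=1 bound=3 product=1
t=6: arr=0 -> substrate=0 bound=3 product=2
t=7: arr=3 -> substrate=2 bound=3 product=3
t=8: arr=0 -> substrate=1 bound=3 product=4
t=9: arr=3 -> substrate=4 bound=3 product=4
t=10: arr=2 -> substrate=5 bound=3 product=5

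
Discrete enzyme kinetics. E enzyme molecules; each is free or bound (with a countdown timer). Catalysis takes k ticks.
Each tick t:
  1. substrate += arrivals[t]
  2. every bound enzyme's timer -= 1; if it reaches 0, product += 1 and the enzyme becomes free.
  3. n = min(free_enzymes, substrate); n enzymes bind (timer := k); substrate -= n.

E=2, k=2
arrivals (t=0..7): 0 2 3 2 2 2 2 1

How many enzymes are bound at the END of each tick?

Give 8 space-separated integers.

t=0: arr=0 -> substrate=0 bound=0 product=0
t=1: arr=2 -> substrate=0 bound=2 product=0
t=2: arr=3 -> substrate=3 bound=2 product=0
t=3: arr=2 -> substrate=3 bound=2 product=2
t=4: arr=2 -> substrate=5 bound=2 product=2
t=5: arr=2 -> substrate=5 bound=2 product=4
t=6: arr=2 -> substrate=7 bound=2 product=4
t=7: arr=1 -> substrate=6 bound=2 product=6

Answer: 0 2 2 2 2 2 2 2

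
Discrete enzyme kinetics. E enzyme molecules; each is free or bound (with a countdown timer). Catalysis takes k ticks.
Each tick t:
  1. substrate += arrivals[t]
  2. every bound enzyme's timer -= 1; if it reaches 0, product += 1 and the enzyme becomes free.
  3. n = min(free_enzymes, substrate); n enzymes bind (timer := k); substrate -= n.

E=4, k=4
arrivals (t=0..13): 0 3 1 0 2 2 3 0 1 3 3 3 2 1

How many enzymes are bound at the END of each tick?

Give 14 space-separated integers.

Answer: 0 3 4 4 4 4 4 4 4 4 4 4 4 4

Derivation:
t=0: arr=0 -> substrate=0 bound=0 product=0
t=1: arr=3 -> substrate=0 bound=3 product=0
t=2: arr=1 -> substrate=0 bound=4 product=0
t=3: arr=0 -> substrate=0 bound=4 product=0
t=4: arr=2 -> substrate=2 bound=4 product=0
t=5: arr=2 -> substrate=1 bound=4 product=3
t=6: arr=3 -> substrate=3 bound=4 product=4
t=7: arr=0 -> substrate=3 bound=4 product=4
t=8: arr=1 -> substrate=4 bound=4 product=4
t=9: arr=3 -> substrate=4 bound=4 product=7
t=10: arr=3 -> substrate=6 bound=4 product=8
t=11: arr=3 -> substrate=9 bound=4 product=8
t=12: arr=2 -> substrate=11 bound=4 product=8
t=13: arr=1 -> substrate=9 bound=4 product=11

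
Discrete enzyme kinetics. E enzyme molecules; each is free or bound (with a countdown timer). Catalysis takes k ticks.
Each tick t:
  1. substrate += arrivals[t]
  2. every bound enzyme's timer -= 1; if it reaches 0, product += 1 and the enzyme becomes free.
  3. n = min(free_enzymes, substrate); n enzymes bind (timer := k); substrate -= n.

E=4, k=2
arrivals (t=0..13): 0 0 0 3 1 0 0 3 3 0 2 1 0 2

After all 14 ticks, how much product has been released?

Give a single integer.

t=0: arr=0 -> substrate=0 bound=0 product=0
t=1: arr=0 -> substrate=0 bound=0 product=0
t=2: arr=0 -> substrate=0 bound=0 product=0
t=3: arr=3 -> substrate=0 bound=3 product=0
t=4: arr=1 -> substrate=0 bound=4 product=0
t=5: arr=0 -> substrate=0 bound=1 product=3
t=6: arr=0 -> substrate=0 bound=0 product=4
t=7: arr=3 -> substrate=0 bound=3 product=4
t=8: arr=3 -> substrate=2 bound=4 product=4
t=9: arr=0 -> substrate=0 bound=3 product=7
t=10: arr=2 -> substrate=0 bound=4 product=8
t=11: arr=1 -> substrate=0 bound=3 product=10
t=12: arr=0 -> substrate=0 bound=1 product=12
t=13: arr=2 -> substrate=0 bound=2 product=13

Answer: 13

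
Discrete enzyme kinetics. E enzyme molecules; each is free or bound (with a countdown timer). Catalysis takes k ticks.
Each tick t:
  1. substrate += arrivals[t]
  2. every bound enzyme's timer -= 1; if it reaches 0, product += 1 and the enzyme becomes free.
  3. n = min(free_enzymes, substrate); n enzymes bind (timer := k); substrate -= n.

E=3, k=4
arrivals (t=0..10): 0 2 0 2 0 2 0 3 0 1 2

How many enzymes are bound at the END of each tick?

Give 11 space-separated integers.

Answer: 0 2 2 3 3 3 3 3 3 3 3

Derivation:
t=0: arr=0 -> substrate=0 bound=0 product=0
t=1: arr=2 -> substrate=0 bound=2 product=0
t=2: arr=0 -> substrate=0 bound=2 product=0
t=3: arr=2 -> substrate=1 bound=3 product=0
t=4: arr=0 -> substrate=1 bound=3 product=0
t=5: arr=2 -> substrate=1 bound=3 product=2
t=6: arr=0 -> substrate=1 bound=3 product=2
t=7: arr=3 -> substrate=3 bound=3 product=3
t=8: arr=0 -> substrate=3 bound=3 product=3
t=9: arr=1 -> substrate=2 bound=3 product=5
t=10: arr=2 -> substrate=4 bound=3 product=5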